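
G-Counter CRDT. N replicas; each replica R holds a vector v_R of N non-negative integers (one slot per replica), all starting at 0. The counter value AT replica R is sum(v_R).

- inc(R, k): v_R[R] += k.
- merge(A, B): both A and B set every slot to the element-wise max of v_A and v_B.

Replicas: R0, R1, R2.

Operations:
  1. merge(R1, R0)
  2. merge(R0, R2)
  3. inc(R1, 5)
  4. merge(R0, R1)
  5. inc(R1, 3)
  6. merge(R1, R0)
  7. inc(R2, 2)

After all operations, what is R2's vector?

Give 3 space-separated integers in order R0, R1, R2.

Answer: 0 0 2

Derivation:
Op 1: merge R1<->R0 -> R1=(0,0,0) R0=(0,0,0)
Op 2: merge R0<->R2 -> R0=(0,0,0) R2=(0,0,0)
Op 3: inc R1 by 5 -> R1=(0,5,0) value=5
Op 4: merge R0<->R1 -> R0=(0,5,0) R1=(0,5,0)
Op 5: inc R1 by 3 -> R1=(0,8,0) value=8
Op 6: merge R1<->R0 -> R1=(0,8,0) R0=(0,8,0)
Op 7: inc R2 by 2 -> R2=(0,0,2) value=2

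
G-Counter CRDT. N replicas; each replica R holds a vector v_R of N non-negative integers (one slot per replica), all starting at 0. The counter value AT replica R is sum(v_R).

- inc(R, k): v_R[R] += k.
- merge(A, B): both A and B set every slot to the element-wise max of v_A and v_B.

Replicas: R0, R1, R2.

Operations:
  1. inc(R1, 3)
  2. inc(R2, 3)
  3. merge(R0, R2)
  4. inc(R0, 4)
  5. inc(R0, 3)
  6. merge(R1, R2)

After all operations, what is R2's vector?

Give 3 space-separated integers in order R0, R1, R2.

Answer: 0 3 3

Derivation:
Op 1: inc R1 by 3 -> R1=(0,3,0) value=3
Op 2: inc R2 by 3 -> R2=(0,0,3) value=3
Op 3: merge R0<->R2 -> R0=(0,0,3) R2=(0,0,3)
Op 4: inc R0 by 4 -> R0=(4,0,3) value=7
Op 5: inc R0 by 3 -> R0=(7,0,3) value=10
Op 6: merge R1<->R2 -> R1=(0,3,3) R2=(0,3,3)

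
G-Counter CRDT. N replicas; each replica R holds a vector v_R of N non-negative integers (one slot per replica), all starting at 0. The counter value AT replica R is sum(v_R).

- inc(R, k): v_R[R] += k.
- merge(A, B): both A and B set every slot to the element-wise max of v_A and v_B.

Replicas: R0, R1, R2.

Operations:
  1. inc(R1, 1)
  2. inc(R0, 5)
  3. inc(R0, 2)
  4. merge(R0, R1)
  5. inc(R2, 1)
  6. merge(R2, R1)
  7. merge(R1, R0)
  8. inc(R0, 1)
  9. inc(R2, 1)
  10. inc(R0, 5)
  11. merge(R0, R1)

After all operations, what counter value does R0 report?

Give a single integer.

Op 1: inc R1 by 1 -> R1=(0,1,0) value=1
Op 2: inc R0 by 5 -> R0=(5,0,0) value=5
Op 3: inc R0 by 2 -> R0=(7,0,0) value=7
Op 4: merge R0<->R1 -> R0=(7,1,0) R1=(7,1,0)
Op 5: inc R2 by 1 -> R2=(0,0,1) value=1
Op 6: merge R2<->R1 -> R2=(7,1,1) R1=(7,1,1)
Op 7: merge R1<->R0 -> R1=(7,1,1) R0=(7,1,1)
Op 8: inc R0 by 1 -> R0=(8,1,1) value=10
Op 9: inc R2 by 1 -> R2=(7,1,2) value=10
Op 10: inc R0 by 5 -> R0=(13,1,1) value=15
Op 11: merge R0<->R1 -> R0=(13,1,1) R1=(13,1,1)

Answer: 15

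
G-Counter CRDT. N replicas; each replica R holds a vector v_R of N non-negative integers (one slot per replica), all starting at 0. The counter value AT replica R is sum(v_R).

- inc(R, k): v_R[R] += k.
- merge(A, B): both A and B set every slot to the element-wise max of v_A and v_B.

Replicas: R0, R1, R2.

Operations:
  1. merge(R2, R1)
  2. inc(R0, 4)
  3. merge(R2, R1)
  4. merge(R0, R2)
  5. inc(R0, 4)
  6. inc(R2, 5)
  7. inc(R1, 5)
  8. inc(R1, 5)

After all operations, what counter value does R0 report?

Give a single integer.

Answer: 8

Derivation:
Op 1: merge R2<->R1 -> R2=(0,0,0) R1=(0,0,0)
Op 2: inc R0 by 4 -> R0=(4,0,0) value=4
Op 3: merge R2<->R1 -> R2=(0,0,0) R1=(0,0,0)
Op 4: merge R0<->R2 -> R0=(4,0,0) R2=(4,0,0)
Op 5: inc R0 by 4 -> R0=(8,0,0) value=8
Op 6: inc R2 by 5 -> R2=(4,0,5) value=9
Op 7: inc R1 by 5 -> R1=(0,5,0) value=5
Op 8: inc R1 by 5 -> R1=(0,10,0) value=10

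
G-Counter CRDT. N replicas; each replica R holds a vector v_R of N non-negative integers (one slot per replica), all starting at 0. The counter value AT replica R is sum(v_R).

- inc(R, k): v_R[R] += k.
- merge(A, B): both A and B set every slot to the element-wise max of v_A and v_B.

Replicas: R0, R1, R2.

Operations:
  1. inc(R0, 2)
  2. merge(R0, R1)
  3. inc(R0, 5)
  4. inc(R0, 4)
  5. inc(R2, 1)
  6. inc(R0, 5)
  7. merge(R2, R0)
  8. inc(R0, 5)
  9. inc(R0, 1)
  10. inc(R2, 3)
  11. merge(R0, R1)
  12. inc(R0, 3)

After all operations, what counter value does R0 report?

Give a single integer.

Op 1: inc R0 by 2 -> R0=(2,0,0) value=2
Op 2: merge R0<->R1 -> R0=(2,0,0) R1=(2,0,0)
Op 3: inc R0 by 5 -> R0=(7,0,0) value=7
Op 4: inc R0 by 4 -> R0=(11,0,0) value=11
Op 5: inc R2 by 1 -> R2=(0,0,1) value=1
Op 6: inc R0 by 5 -> R0=(16,0,0) value=16
Op 7: merge R2<->R0 -> R2=(16,0,1) R0=(16,0,1)
Op 8: inc R0 by 5 -> R0=(21,0,1) value=22
Op 9: inc R0 by 1 -> R0=(22,0,1) value=23
Op 10: inc R2 by 3 -> R2=(16,0,4) value=20
Op 11: merge R0<->R1 -> R0=(22,0,1) R1=(22,0,1)
Op 12: inc R0 by 3 -> R0=(25,0,1) value=26

Answer: 26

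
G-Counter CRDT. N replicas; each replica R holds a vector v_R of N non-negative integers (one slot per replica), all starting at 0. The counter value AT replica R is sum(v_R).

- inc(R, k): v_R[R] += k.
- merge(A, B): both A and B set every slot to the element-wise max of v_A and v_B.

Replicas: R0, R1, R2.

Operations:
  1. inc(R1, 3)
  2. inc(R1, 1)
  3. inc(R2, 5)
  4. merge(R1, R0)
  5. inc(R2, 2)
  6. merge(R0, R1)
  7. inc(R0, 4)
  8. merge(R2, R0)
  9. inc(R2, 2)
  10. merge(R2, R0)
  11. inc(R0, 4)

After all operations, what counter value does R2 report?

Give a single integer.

Answer: 17

Derivation:
Op 1: inc R1 by 3 -> R1=(0,3,0) value=3
Op 2: inc R1 by 1 -> R1=(0,4,0) value=4
Op 3: inc R2 by 5 -> R2=(0,0,5) value=5
Op 4: merge R1<->R0 -> R1=(0,4,0) R0=(0,4,0)
Op 5: inc R2 by 2 -> R2=(0,0,7) value=7
Op 6: merge R0<->R1 -> R0=(0,4,0) R1=(0,4,0)
Op 7: inc R0 by 4 -> R0=(4,4,0) value=8
Op 8: merge R2<->R0 -> R2=(4,4,7) R0=(4,4,7)
Op 9: inc R2 by 2 -> R2=(4,4,9) value=17
Op 10: merge R2<->R0 -> R2=(4,4,9) R0=(4,4,9)
Op 11: inc R0 by 4 -> R0=(8,4,9) value=21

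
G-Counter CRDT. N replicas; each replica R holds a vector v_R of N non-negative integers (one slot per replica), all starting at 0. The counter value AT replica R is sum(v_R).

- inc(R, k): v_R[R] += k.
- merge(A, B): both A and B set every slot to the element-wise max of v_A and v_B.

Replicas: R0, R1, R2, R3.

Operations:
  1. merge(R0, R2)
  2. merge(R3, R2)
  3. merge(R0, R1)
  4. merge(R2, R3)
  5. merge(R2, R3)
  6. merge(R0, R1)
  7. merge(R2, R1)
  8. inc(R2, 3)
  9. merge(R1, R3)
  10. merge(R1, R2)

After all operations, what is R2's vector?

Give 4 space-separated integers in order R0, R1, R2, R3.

Answer: 0 0 3 0

Derivation:
Op 1: merge R0<->R2 -> R0=(0,0,0,0) R2=(0,0,0,0)
Op 2: merge R3<->R2 -> R3=(0,0,0,0) R2=(0,0,0,0)
Op 3: merge R0<->R1 -> R0=(0,0,0,0) R1=(0,0,0,0)
Op 4: merge R2<->R3 -> R2=(0,0,0,0) R3=(0,0,0,0)
Op 5: merge R2<->R3 -> R2=(0,0,0,0) R3=(0,0,0,0)
Op 6: merge R0<->R1 -> R0=(0,0,0,0) R1=(0,0,0,0)
Op 7: merge R2<->R1 -> R2=(0,0,0,0) R1=(0,0,0,0)
Op 8: inc R2 by 3 -> R2=(0,0,3,0) value=3
Op 9: merge R1<->R3 -> R1=(0,0,0,0) R3=(0,0,0,0)
Op 10: merge R1<->R2 -> R1=(0,0,3,0) R2=(0,0,3,0)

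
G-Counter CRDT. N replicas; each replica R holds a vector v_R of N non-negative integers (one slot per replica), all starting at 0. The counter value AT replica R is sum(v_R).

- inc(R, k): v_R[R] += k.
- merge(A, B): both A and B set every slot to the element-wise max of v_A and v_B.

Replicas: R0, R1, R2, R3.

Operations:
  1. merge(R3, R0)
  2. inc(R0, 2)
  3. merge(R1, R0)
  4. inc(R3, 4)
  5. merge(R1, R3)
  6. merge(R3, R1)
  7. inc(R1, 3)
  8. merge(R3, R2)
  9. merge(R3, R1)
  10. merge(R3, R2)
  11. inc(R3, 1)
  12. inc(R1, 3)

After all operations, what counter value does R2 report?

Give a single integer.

Op 1: merge R3<->R0 -> R3=(0,0,0,0) R0=(0,0,0,0)
Op 2: inc R0 by 2 -> R0=(2,0,0,0) value=2
Op 3: merge R1<->R0 -> R1=(2,0,0,0) R0=(2,0,0,0)
Op 4: inc R3 by 4 -> R3=(0,0,0,4) value=4
Op 5: merge R1<->R3 -> R1=(2,0,0,4) R3=(2,0,0,4)
Op 6: merge R3<->R1 -> R3=(2,0,0,4) R1=(2,0,0,4)
Op 7: inc R1 by 3 -> R1=(2,3,0,4) value=9
Op 8: merge R3<->R2 -> R3=(2,0,0,4) R2=(2,0,0,4)
Op 9: merge R3<->R1 -> R3=(2,3,0,4) R1=(2,3,0,4)
Op 10: merge R3<->R2 -> R3=(2,3,0,4) R2=(2,3,0,4)
Op 11: inc R3 by 1 -> R3=(2,3,0,5) value=10
Op 12: inc R1 by 3 -> R1=(2,6,0,4) value=12

Answer: 9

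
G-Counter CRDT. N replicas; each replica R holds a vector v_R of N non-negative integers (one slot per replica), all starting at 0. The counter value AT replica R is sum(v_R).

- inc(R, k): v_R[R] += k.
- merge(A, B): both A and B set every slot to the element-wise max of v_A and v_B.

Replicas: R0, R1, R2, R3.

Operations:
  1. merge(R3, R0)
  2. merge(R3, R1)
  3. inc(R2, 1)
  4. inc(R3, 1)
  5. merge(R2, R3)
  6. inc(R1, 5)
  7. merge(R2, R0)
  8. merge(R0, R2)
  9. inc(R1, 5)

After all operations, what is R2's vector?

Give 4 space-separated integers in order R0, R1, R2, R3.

Answer: 0 0 1 1

Derivation:
Op 1: merge R3<->R0 -> R3=(0,0,0,0) R0=(0,0,0,0)
Op 2: merge R3<->R1 -> R3=(0,0,0,0) R1=(0,0,0,0)
Op 3: inc R2 by 1 -> R2=(0,0,1,0) value=1
Op 4: inc R3 by 1 -> R3=(0,0,0,1) value=1
Op 5: merge R2<->R3 -> R2=(0,0,1,1) R3=(0,0,1,1)
Op 6: inc R1 by 5 -> R1=(0,5,0,0) value=5
Op 7: merge R2<->R0 -> R2=(0,0,1,1) R0=(0,0,1,1)
Op 8: merge R0<->R2 -> R0=(0,0,1,1) R2=(0,0,1,1)
Op 9: inc R1 by 5 -> R1=(0,10,0,0) value=10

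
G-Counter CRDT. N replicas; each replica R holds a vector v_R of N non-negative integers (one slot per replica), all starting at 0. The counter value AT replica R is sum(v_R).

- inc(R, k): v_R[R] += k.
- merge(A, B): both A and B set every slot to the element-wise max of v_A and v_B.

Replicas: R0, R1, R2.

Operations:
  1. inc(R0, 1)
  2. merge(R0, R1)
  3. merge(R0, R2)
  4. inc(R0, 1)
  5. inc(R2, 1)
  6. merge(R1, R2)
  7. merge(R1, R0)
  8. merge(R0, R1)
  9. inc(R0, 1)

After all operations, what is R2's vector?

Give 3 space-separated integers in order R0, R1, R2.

Op 1: inc R0 by 1 -> R0=(1,0,0) value=1
Op 2: merge R0<->R1 -> R0=(1,0,0) R1=(1,0,0)
Op 3: merge R0<->R2 -> R0=(1,0,0) R2=(1,0,0)
Op 4: inc R0 by 1 -> R0=(2,0,0) value=2
Op 5: inc R2 by 1 -> R2=(1,0,1) value=2
Op 6: merge R1<->R2 -> R1=(1,0,1) R2=(1,0,1)
Op 7: merge R1<->R0 -> R1=(2,0,1) R0=(2,0,1)
Op 8: merge R0<->R1 -> R0=(2,0,1) R1=(2,0,1)
Op 9: inc R0 by 1 -> R0=(3,0,1) value=4

Answer: 1 0 1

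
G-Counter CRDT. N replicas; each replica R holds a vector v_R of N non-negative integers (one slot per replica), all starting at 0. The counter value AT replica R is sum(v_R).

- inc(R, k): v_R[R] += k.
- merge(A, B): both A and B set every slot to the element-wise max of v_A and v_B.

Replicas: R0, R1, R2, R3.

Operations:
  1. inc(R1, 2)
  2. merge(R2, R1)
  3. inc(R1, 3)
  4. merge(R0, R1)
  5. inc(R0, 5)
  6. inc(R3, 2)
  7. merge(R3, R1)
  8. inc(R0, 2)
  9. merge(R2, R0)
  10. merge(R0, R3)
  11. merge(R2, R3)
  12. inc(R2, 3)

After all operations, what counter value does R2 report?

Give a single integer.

Answer: 17

Derivation:
Op 1: inc R1 by 2 -> R1=(0,2,0,0) value=2
Op 2: merge R2<->R1 -> R2=(0,2,0,0) R1=(0,2,0,0)
Op 3: inc R1 by 3 -> R1=(0,5,0,0) value=5
Op 4: merge R0<->R1 -> R0=(0,5,0,0) R1=(0,5,0,0)
Op 5: inc R0 by 5 -> R0=(5,5,0,0) value=10
Op 6: inc R3 by 2 -> R3=(0,0,0,2) value=2
Op 7: merge R3<->R1 -> R3=(0,5,0,2) R1=(0,5,0,2)
Op 8: inc R0 by 2 -> R0=(7,5,0,0) value=12
Op 9: merge R2<->R0 -> R2=(7,5,0,0) R0=(7,5,0,0)
Op 10: merge R0<->R3 -> R0=(7,5,0,2) R3=(7,5,0,2)
Op 11: merge R2<->R3 -> R2=(7,5,0,2) R3=(7,5,0,2)
Op 12: inc R2 by 3 -> R2=(7,5,3,2) value=17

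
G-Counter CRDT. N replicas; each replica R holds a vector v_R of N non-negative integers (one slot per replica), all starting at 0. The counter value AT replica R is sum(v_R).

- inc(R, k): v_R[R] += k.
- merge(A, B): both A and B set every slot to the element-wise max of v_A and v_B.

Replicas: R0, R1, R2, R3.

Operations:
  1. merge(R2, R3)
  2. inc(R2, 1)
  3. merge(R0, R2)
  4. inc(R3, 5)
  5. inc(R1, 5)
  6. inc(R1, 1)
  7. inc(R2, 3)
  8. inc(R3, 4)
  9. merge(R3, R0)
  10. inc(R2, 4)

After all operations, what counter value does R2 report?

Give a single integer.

Answer: 8

Derivation:
Op 1: merge R2<->R3 -> R2=(0,0,0,0) R3=(0,0,0,0)
Op 2: inc R2 by 1 -> R2=(0,0,1,0) value=1
Op 3: merge R0<->R2 -> R0=(0,0,1,0) R2=(0,0,1,0)
Op 4: inc R3 by 5 -> R3=(0,0,0,5) value=5
Op 5: inc R1 by 5 -> R1=(0,5,0,0) value=5
Op 6: inc R1 by 1 -> R1=(0,6,0,0) value=6
Op 7: inc R2 by 3 -> R2=(0,0,4,0) value=4
Op 8: inc R3 by 4 -> R3=(0,0,0,9) value=9
Op 9: merge R3<->R0 -> R3=(0,0,1,9) R0=(0,0,1,9)
Op 10: inc R2 by 4 -> R2=(0,0,8,0) value=8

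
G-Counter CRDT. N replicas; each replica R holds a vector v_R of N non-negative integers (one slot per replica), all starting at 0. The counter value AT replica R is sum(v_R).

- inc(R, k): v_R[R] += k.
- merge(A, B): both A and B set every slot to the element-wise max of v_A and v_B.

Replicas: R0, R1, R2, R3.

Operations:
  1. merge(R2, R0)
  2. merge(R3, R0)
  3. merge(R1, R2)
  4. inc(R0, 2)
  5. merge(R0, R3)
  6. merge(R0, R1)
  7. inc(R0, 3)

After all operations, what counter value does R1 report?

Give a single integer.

Answer: 2

Derivation:
Op 1: merge R2<->R0 -> R2=(0,0,0,0) R0=(0,0,0,0)
Op 2: merge R3<->R0 -> R3=(0,0,0,0) R0=(0,0,0,0)
Op 3: merge R1<->R2 -> R1=(0,0,0,0) R2=(0,0,0,0)
Op 4: inc R0 by 2 -> R0=(2,0,0,0) value=2
Op 5: merge R0<->R3 -> R0=(2,0,0,0) R3=(2,0,0,0)
Op 6: merge R0<->R1 -> R0=(2,0,0,0) R1=(2,0,0,0)
Op 7: inc R0 by 3 -> R0=(5,0,0,0) value=5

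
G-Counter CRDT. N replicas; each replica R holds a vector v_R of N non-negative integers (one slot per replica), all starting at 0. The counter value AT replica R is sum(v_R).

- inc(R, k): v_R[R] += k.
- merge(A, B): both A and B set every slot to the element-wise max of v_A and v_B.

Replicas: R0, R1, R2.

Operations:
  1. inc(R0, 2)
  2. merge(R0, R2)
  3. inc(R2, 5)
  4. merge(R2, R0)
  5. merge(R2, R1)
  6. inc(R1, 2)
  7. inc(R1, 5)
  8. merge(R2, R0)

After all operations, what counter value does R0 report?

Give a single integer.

Op 1: inc R0 by 2 -> R0=(2,0,0) value=2
Op 2: merge R0<->R2 -> R0=(2,0,0) R2=(2,0,0)
Op 3: inc R2 by 5 -> R2=(2,0,5) value=7
Op 4: merge R2<->R0 -> R2=(2,0,5) R0=(2,0,5)
Op 5: merge R2<->R1 -> R2=(2,0,5) R1=(2,0,5)
Op 6: inc R1 by 2 -> R1=(2,2,5) value=9
Op 7: inc R1 by 5 -> R1=(2,7,5) value=14
Op 8: merge R2<->R0 -> R2=(2,0,5) R0=(2,0,5)

Answer: 7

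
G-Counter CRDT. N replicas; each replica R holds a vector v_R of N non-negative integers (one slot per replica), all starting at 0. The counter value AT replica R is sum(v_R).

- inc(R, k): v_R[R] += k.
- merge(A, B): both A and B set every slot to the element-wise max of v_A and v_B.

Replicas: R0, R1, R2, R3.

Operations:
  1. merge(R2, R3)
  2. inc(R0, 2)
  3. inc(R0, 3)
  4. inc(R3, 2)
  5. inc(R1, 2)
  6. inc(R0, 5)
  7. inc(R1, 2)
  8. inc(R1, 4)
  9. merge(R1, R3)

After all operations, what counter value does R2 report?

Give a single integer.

Op 1: merge R2<->R3 -> R2=(0,0,0,0) R3=(0,0,0,0)
Op 2: inc R0 by 2 -> R0=(2,0,0,0) value=2
Op 3: inc R0 by 3 -> R0=(5,0,0,0) value=5
Op 4: inc R3 by 2 -> R3=(0,0,0,2) value=2
Op 5: inc R1 by 2 -> R1=(0,2,0,0) value=2
Op 6: inc R0 by 5 -> R0=(10,0,0,0) value=10
Op 7: inc R1 by 2 -> R1=(0,4,0,0) value=4
Op 8: inc R1 by 4 -> R1=(0,8,0,0) value=8
Op 9: merge R1<->R3 -> R1=(0,8,0,2) R3=(0,8,0,2)

Answer: 0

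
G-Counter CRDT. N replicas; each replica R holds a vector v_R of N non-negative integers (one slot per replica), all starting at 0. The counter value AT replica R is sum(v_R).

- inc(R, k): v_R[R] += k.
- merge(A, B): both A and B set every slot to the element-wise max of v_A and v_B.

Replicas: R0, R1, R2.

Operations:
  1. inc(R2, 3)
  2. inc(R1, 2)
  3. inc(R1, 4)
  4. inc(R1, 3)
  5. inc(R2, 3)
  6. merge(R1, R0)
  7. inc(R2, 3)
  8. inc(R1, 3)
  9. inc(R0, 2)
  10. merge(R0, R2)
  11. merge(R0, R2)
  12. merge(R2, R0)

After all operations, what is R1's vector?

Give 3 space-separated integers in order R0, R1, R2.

Op 1: inc R2 by 3 -> R2=(0,0,3) value=3
Op 2: inc R1 by 2 -> R1=(0,2,0) value=2
Op 3: inc R1 by 4 -> R1=(0,6,0) value=6
Op 4: inc R1 by 3 -> R1=(0,9,0) value=9
Op 5: inc R2 by 3 -> R2=(0,0,6) value=6
Op 6: merge R1<->R0 -> R1=(0,9,0) R0=(0,9,0)
Op 7: inc R2 by 3 -> R2=(0,0,9) value=9
Op 8: inc R1 by 3 -> R1=(0,12,0) value=12
Op 9: inc R0 by 2 -> R0=(2,9,0) value=11
Op 10: merge R0<->R2 -> R0=(2,9,9) R2=(2,9,9)
Op 11: merge R0<->R2 -> R0=(2,9,9) R2=(2,9,9)
Op 12: merge R2<->R0 -> R2=(2,9,9) R0=(2,9,9)

Answer: 0 12 0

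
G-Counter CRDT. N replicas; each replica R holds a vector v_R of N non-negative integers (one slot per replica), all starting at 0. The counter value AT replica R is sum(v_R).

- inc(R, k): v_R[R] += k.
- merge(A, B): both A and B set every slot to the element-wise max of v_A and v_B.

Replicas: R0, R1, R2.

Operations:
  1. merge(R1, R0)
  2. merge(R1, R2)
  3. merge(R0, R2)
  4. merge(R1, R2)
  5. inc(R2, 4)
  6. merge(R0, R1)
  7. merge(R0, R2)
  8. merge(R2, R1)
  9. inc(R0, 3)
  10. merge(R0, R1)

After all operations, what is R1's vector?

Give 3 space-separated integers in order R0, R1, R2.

Answer: 3 0 4

Derivation:
Op 1: merge R1<->R0 -> R1=(0,0,0) R0=(0,0,0)
Op 2: merge R1<->R2 -> R1=(0,0,0) R2=(0,0,0)
Op 3: merge R0<->R2 -> R0=(0,0,0) R2=(0,0,0)
Op 4: merge R1<->R2 -> R1=(0,0,0) R2=(0,0,0)
Op 5: inc R2 by 4 -> R2=(0,0,4) value=4
Op 6: merge R0<->R1 -> R0=(0,0,0) R1=(0,0,0)
Op 7: merge R0<->R2 -> R0=(0,0,4) R2=(0,0,4)
Op 8: merge R2<->R1 -> R2=(0,0,4) R1=(0,0,4)
Op 9: inc R0 by 3 -> R0=(3,0,4) value=7
Op 10: merge R0<->R1 -> R0=(3,0,4) R1=(3,0,4)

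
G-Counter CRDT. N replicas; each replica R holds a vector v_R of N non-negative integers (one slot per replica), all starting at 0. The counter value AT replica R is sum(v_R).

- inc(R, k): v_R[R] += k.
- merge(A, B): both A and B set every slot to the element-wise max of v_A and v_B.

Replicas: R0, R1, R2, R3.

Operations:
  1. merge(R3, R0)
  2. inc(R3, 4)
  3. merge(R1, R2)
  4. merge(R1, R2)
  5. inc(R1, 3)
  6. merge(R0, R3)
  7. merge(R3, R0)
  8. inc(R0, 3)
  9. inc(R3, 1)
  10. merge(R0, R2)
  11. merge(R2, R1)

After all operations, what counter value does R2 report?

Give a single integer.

Op 1: merge R3<->R0 -> R3=(0,0,0,0) R0=(0,0,0,0)
Op 2: inc R3 by 4 -> R3=(0,0,0,4) value=4
Op 3: merge R1<->R2 -> R1=(0,0,0,0) R2=(0,0,0,0)
Op 4: merge R1<->R2 -> R1=(0,0,0,0) R2=(0,0,0,0)
Op 5: inc R1 by 3 -> R1=(0,3,0,0) value=3
Op 6: merge R0<->R3 -> R0=(0,0,0,4) R3=(0,0,0,4)
Op 7: merge R3<->R0 -> R3=(0,0,0,4) R0=(0,0,0,4)
Op 8: inc R0 by 3 -> R0=(3,0,0,4) value=7
Op 9: inc R3 by 1 -> R3=(0,0,0,5) value=5
Op 10: merge R0<->R2 -> R0=(3,0,0,4) R2=(3,0,0,4)
Op 11: merge R2<->R1 -> R2=(3,3,0,4) R1=(3,3,0,4)

Answer: 10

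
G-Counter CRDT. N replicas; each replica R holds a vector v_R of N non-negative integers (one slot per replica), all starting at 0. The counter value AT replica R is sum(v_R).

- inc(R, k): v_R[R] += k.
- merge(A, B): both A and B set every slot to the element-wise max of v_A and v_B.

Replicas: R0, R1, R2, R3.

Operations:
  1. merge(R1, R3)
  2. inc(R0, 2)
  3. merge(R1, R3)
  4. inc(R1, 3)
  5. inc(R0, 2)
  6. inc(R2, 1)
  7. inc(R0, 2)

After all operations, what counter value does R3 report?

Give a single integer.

Answer: 0

Derivation:
Op 1: merge R1<->R3 -> R1=(0,0,0,0) R3=(0,0,0,0)
Op 2: inc R0 by 2 -> R0=(2,0,0,0) value=2
Op 3: merge R1<->R3 -> R1=(0,0,0,0) R3=(0,0,0,0)
Op 4: inc R1 by 3 -> R1=(0,3,0,0) value=3
Op 5: inc R0 by 2 -> R0=(4,0,0,0) value=4
Op 6: inc R2 by 1 -> R2=(0,0,1,0) value=1
Op 7: inc R0 by 2 -> R0=(6,0,0,0) value=6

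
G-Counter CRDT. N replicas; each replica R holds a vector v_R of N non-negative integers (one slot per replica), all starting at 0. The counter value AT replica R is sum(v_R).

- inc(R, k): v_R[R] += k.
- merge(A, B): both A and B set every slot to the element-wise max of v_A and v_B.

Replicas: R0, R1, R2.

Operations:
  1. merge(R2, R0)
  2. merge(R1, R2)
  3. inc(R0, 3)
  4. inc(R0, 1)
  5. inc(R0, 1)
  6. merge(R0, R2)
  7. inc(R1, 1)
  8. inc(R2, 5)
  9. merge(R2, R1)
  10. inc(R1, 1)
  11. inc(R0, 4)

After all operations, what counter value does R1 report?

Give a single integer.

Op 1: merge R2<->R0 -> R2=(0,0,0) R0=(0,0,0)
Op 2: merge R1<->R2 -> R1=(0,0,0) R2=(0,0,0)
Op 3: inc R0 by 3 -> R0=(3,0,0) value=3
Op 4: inc R0 by 1 -> R0=(4,0,0) value=4
Op 5: inc R0 by 1 -> R0=(5,0,0) value=5
Op 6: merge R0<->R2 -> R0=(5,0,0) R2=(5,0,0)
Op 7: inc R1 by 1 -> R1=(0,1,0) value=1
Op 8: inc R2 by 5 -> R2=(5,0,5) value=10
Op 9: merge R2<->R1 -> R2=(5,1,5) R1=(5,1,5)
Op 10: inc R1 by 1 -> R1=(5,2,5) value=12
Op 11: inc R0 by 4 -> R0=(9,0,0) value=9

Answer: 12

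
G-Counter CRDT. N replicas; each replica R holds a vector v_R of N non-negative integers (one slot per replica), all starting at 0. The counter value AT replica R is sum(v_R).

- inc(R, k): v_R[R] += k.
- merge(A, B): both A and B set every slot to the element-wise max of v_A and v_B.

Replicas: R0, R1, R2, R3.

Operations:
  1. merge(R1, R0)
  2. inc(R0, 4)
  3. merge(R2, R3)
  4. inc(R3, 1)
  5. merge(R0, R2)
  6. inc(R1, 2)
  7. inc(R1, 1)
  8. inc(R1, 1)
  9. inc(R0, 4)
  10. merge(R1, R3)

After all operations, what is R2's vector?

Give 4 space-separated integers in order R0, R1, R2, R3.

Answer: 4 0 0 0

Derivation:
Op 1: merge R1<->R0 -> R1=(0,0,0,0) R0=(0,0,0,0)
Op 2: inc R0 by 4 -> R0=(4,0,0,0) value=4
Op 3: merge R2<->R3 -> R2=(0,0,0,0) R3=(0,0,0,0)
Op 4: inc R3 by 1 -> R3=(0,0,0,1) value=1
Op 5: merge R0<->R2 -> R0=(4,0,0,0) R2=(4,0,0,0)
Op 6: inc R1 by 2 -> R1=(0,2,0,0) value=2
Op 7: inc R1 by 1 -> R1=(0,3,0,0) value=3
Op 8: inc R1 by 1 -> R1=(0,4,0,0) value=4
Op 9: inc R0 by 4 -> R0=(8,0,0,0) value=8
Op 10: merge R1<->R3 -> R1=(0,4,0,1) R3=(0,4,0,1)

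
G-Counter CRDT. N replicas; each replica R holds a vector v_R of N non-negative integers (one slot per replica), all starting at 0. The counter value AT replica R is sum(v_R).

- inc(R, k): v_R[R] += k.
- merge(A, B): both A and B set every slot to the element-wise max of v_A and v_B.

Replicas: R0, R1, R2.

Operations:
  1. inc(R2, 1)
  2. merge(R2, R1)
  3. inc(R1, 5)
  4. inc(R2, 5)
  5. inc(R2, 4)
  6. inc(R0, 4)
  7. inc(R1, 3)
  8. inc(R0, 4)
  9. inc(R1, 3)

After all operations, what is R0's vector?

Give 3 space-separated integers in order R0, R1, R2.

Op 1: inc R2 by 1 -> R2=(0,0,1) value=1
Op 2: merge R2<->R1 -> R2=(0,0,1) R1=(0,0,1)
Op 3: inc R1 by 5 -> R1=(0,5,1) value=6
Op 4: inc R2 by 5 -> R2=(0,0,6) value=6
Op 5: inc R2 by 4 -> R2=(0,0,10) value=10
Op 6: inc R0 by 4 -> R0=(4,0,0) value=4
Op 7: inc R1 by 3 -> R1=(0,8,1) value=9
Op 8: inc R0 by 4 -> R0=(8,0,0) value=8
Op 9: inc R1 by 3 -> R1=(0,11,1) value=12

Answer: 8 0 0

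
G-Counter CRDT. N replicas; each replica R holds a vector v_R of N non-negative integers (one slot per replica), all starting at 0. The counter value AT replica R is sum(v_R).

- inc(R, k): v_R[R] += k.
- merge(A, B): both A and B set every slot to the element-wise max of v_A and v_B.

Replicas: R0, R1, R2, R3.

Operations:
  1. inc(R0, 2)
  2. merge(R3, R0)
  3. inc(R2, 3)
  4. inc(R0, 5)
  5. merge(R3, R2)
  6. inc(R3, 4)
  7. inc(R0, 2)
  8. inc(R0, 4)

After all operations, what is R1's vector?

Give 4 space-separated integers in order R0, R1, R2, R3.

Answer: 0 0 0 0

Derivation:
Op 1: inc R0 by 2 -> R0=(2,0,0,0) value=2
Op 2: merge R3<->R0 -> R3=(2,0,0,0) R0=(2,0,0,0)
Op 3: inc R2 by 3 -> R2=(0,0,3,0) value=3
Op 4: inc R0 by 5 -> R0=(7,0,0,0) value=7
Op 5: merge R3<->R2 -> R3=(2,0,3,0) R2=(2,0,3,0)
Op 6: inc R3 by 4 -> R3=(2,0,3,4) value=9
Op 7: inc R0 by 2 -> R0=(9,0,0,0) value=9
Op 8: inc R0 by 4 -> R0=(13,0,0,0) value=13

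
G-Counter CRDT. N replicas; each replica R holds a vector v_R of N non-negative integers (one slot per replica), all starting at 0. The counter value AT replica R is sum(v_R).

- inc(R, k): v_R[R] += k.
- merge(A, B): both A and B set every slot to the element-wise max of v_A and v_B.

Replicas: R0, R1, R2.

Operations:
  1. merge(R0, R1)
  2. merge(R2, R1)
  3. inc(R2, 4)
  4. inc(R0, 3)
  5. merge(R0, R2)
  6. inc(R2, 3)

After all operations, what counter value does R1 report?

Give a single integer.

Op 1: merge R0<->R1 -> R0=(0,0,0) R1=(0,0,0)
Op 2: merge R2<->R1 -> R2=(0,0,0) R1=(0,0,0)
Op 3: inc R2 by 4 -> R2=(0,0,4) value=4
Op 4: inc R0 by 3 -> R0=(3,0,0) value=3
Op 5: merge R0<->R2 -> R0=(3,0,4) R2=(3,0,4)
Op 6: inc R2 by 3 -> R2=(3,0,7) value=10

Answer: 0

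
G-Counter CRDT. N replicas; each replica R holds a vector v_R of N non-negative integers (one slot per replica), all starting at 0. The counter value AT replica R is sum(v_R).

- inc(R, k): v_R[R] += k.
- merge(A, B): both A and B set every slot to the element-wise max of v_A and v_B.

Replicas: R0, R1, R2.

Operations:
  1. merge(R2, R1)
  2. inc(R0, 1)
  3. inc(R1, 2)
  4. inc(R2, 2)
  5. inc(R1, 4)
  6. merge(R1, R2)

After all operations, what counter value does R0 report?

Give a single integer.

Answer: 1

Derivation:
Op 1: merge R2<->R1 -> R2=(0,0,0) R1=(0,0,0)
Op 2: inc R0 by 1 -> R0=(1,0,0) value=1
Op 3: inc R1 by 2 -> R1=(0,2,0) value=2
Op 4: inc R2 by 2 -> R2=(0,0,2) value=2
Op 5: inc R1 by 4 -> R1=(0,6,0) value=6
Op 6: merge R1<->R2 -> R1=(0,6,2) R2=(0,6,2)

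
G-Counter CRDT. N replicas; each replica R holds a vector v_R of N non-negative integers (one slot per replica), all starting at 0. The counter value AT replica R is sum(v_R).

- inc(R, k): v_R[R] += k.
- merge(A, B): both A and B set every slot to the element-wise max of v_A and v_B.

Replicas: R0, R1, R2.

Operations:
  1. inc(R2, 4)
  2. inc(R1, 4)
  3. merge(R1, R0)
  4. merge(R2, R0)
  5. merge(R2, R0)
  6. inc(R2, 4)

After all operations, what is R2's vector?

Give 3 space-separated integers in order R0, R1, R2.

Op 1: inc R2 by 4 -> R2=(0,0,4) value=4
Op 2: inc R1 by 4 -> R1=(0,4,0) value=4
Op 3: merge R1<->R0 -> R1=(0,4,0) R0=(0,4,0)
Op 4: merge R2<->R0 -> R2=(0,4,4) R0=(0,4,4)
Op 5: merge R2<->R0 -> R2=(0,4,4) R0=(0,4,4)
Op 6: inc R2 by 4 -> R2=(0,4,8) value=12

Answer: 0 4 8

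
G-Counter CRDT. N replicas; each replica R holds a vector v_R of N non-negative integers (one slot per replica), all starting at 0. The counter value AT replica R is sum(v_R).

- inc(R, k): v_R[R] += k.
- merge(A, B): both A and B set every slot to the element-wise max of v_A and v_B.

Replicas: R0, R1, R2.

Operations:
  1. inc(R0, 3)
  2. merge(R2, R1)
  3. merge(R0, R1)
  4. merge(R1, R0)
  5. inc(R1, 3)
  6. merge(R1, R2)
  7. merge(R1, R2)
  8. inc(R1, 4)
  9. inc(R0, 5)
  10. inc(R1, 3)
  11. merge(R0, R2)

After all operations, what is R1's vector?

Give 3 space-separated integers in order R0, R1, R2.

Op 1: inc R0 by 3 -> R0=(3,0,0) value=3
Op 2: merge R2<->R1 -> R2=(0,0,0) R1=(0,0,0)
Op 3: merge R0<->R1 -> R0=(3,0,0) R1=(3,0,0)
Op 4: merge R1<->R0 -> R1=(3,0,0) R0=(3,0,0)
Op 5: inc R1 by 3 -> R1=(3,3,0) value=6
Op 6: merge R1<->R2 -> R1=(3,3,0) R2=(3,3,0)
Op 7: merge R1<->R2 -> R1=(3,3,0) R2=(3,3,0)
Op 8: inc R1 by 4 -> R1=(3,7,0) value=10
Op 9: inc R0 by 5 -> R0=(8,0,0) value=8
Op 10: inc R1 by 3 -> R1=(3,10,0) value=13
Op 11: merge R0<->R2 -> R0=(8,3,0) R2=(8,3,0)

Answer: 3 10 0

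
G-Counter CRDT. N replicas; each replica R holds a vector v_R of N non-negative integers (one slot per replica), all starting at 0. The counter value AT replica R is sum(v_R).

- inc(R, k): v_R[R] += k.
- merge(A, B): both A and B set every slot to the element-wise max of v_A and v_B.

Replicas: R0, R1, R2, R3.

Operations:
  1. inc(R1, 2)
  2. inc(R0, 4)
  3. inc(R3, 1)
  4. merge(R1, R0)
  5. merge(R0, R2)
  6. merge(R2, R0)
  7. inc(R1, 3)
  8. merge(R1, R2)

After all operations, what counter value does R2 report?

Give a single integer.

Op 1: inc R1 by 2 -> R1=(0,2,0,0) value=2
Op 2: inc R0 by 4 -> R0=(4,0,0,0) value=4
Op 3: inc R3 by 1 -> R3=(0,0,0,1) value=1
Op 4: merge R1<->R0 -> R1=(4,2,0,0) R0=(4,2,0,0)
Op 5: merge R0<->R2 -> R0=(4,2,0,0) R2=(4,2,0,0)
Op 6: merge R2<->R0 -> R2=(4,2,0,0) R0=(4,2,0,0)
Op 7: inc R1 by 3 -> R1=(4,5,0,0) value=9
Op 8: merge R1<->R2 -> R1=(4,5,0,0) R2=(4,5,0,0)

Answer: 9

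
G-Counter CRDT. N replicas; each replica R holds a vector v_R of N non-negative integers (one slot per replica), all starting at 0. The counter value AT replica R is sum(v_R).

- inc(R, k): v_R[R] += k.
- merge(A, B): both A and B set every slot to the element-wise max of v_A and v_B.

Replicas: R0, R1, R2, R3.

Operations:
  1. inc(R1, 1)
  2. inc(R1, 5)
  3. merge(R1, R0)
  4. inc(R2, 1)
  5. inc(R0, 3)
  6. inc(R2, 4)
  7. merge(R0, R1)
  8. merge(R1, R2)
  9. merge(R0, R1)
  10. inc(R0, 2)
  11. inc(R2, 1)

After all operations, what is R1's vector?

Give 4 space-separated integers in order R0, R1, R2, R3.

Answer: 3 6 5 0

Derivation:
Op 1: inc R1 by 1 -> R1=(0,1,0,0) value=1
Op 2: inc R1 by 5 -> R1=(0,6,0,0) value=6
Op 3: merge R1<->R0 -> R1=(0,6,0,0) R0=(0,6,0,0)
Op 4: inc R2 by 1 -> R2=(0,0,1,0) value=1
Op 5: inc R0 by 3 -> R0=(3,6,0,0) value=9
Op 6: inc R2 by 4 -> R2=(0,0,5,0) value=5
Op 7: merge R0<->R1 -> R0=(3,6,0,0) R1=(3,6,0,0)
Op 8: merge R1<->R2 -> R1=(3,6,5,0) R2=(3,6,5,0)
Op 9: merge R0<->R1 -> R0=(3,6,5,0) R1=(3,6,5,0)
Op 10: inc R0 by 2 -> R0=(5,6,5,0) value=16
Op 11: inc R2 by 1 -> R2=(3,6,6,0) value=15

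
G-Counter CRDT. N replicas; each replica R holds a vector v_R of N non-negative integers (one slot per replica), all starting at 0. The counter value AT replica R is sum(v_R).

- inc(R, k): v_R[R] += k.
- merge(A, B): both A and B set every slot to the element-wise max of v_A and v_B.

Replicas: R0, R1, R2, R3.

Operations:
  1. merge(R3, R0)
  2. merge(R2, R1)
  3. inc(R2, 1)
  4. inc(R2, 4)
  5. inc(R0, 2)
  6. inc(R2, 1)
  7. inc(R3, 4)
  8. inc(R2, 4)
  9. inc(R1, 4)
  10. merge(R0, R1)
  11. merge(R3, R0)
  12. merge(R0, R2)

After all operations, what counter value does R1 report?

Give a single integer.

Op 1: merge R3<->R0 -> R3=(0,0,0,0) R0=(0,0,0,0)
Op 2: merge R2<->R1 -> R2=(0,0,0,0) R1=(0,0,0,0)
Op 3: inc R2 by 1 -> R2=(0,0,1,0) value=1
Op 4: inc R2 by 4 -> R2=(0,0,5,0) value=5
Op 5: inc R0 by 2 -> R0=(2,0,0,0) value=2
Op 6: inc R2 by 1 -> R2=(0,0,6,0) value=6
Op 7: inc R3 by 4 -> R3=(0,0,0,4) value=4
Op 8: inc R2 by 4 -> R2=(0,0,10,0) value=10
Op 9: inc R1 by 4 -> R1=(0,4,0,0) value=4
Op 10: merge R0<->R1 -> R0=(2,4,0,0) R1=(2,4,0,0)
Op 11: merge R3<->R0 -> R3=(2,4,0,4) R0=(2,4,0,4)
Op 12: merge R0<->R2 -> R0=(2,4,10,4) R2=(2,4,10,4)

Answer: 6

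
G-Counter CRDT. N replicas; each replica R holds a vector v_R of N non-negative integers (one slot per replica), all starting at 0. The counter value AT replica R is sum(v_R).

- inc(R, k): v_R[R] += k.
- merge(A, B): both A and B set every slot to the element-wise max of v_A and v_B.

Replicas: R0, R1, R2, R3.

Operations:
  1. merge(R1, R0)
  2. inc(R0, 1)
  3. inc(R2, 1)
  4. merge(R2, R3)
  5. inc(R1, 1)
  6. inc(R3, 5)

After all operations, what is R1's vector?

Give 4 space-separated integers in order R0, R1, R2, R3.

Answer: 0 1 0 0

Derivation:
Op 1: merge R1<->R0 -> R1=(0,0,0,0) R0=(0,0,0,0)
Op 2: inc R0 by 1 -> R0=(1,0,0,0) value=1
Op 3: inc R2 by 1 -> R2=(0,0,1,0) value=1
Op 4: merge R2<->R3 -> R2=(0,0,1,0) R3=(0,0,1,0)
Op 5: inc R1 by 1 -> R1=(0,1,0,0) value=1
Op 6: inc R3 by 5 -> R3=(0,0,1,5) value=6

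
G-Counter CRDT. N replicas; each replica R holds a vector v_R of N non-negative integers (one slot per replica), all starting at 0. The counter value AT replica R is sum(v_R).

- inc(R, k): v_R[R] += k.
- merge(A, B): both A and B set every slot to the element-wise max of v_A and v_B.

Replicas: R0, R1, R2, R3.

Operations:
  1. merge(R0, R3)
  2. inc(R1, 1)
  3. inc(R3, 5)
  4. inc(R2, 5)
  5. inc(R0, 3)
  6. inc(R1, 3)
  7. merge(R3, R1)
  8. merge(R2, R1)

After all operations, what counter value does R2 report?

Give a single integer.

Op 1: merge R0<->R3 -> R0=(0,0,0,0) R3=(0,0,0,0)
Op 2: inc R1 by 1 -> R1=(0,1,0,0) value=1
Op 3: inc R3 by 5 -> R3=(0,0,0,5) value=5
Op 4: inc R2 by 5 -> R2=(0,0,5,0) value=5
Op 5: inc R0 by 3 -> R0=(3,0,0,0) value=3
Op 6: inc R1 by 3 -> R1=(0,4,0,0) value=4
Op 7: merge R3<->R1 -> R3=(0,4,0,5) R1=(0,4,0,5)
Op 8: merge R2<->R1 -> R2=(0,4,5,5) R1=(0,4,5,5)

Answer: 14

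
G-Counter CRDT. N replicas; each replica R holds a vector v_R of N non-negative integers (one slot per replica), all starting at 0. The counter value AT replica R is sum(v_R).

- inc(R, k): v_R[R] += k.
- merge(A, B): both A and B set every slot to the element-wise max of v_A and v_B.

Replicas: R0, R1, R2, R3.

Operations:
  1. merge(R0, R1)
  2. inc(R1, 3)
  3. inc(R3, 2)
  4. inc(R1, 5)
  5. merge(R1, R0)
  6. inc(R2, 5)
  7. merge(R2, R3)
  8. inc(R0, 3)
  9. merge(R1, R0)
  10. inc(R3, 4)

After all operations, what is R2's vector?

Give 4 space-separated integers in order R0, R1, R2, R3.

Op 1: merge R0<->R1 -> R0=(0,0,0,0) R1=(0,0,0,0)
Op 2: inc R1 by 3 -> R1=(0,3,0,0) value=3
Op 3: inc R3 by 2 -> R3=(0,0,0,2) value=2
Op 4: inc R1 by 5 -> R1=(0,8,0,0) value=8
Op 5: merge R1<->R0 -> R1=(0,8,0,0) R0=(0,8,0,0)
Op 6: inc R2 by 5 -> R2=(0,0,5,0) value=5
Op 7: merge R2<->R3 -> R2=(0,0,5,2) R3=(0,0,5,2)
Op 8: inc R0 by 3 -> R0=(3,8,0,0) value=11
Op 9: merge R1<->R0 -> R1=(3,8,0,0) R0=(3,8,0,0)
Op 10: inc R3 by 4 -> R3=(0,0,5,6) value=11

Answer: 0 0 5 2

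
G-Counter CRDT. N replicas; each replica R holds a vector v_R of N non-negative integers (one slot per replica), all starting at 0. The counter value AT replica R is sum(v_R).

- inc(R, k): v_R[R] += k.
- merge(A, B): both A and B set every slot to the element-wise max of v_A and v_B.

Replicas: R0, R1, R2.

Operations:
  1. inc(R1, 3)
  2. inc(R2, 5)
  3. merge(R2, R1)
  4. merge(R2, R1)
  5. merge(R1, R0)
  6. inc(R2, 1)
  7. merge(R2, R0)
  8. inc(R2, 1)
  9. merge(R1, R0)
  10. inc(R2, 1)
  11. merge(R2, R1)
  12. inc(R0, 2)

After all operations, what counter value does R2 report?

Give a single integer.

Op 1: inc R1 by 3 -> R1=(0,3,0) value=3
Op 2: inc R2 by 5 -> R2=(0,0,5) value=5
Op 3: merge R2<->R1 -> R2=(0,3,5) R1=(0,3,5)
Op 4: merge R2<->R1 -> R2=(0,3,5) R1=(0,3,5)
Op 5: merge R1<->R0 -> R1=(0,3,5) R0=(0,3,5)
Op 6: inc R2 by 1 -> R2=(0,3,6) value=9
Op 7: merge R2<->R0 -> R2=(0,3,6) R0=(0,3,6)
Op 8: inc R2 by 1 -> R2=(0,3,7) value=10
Op 9: merge R1<->R0 -> R1=(0,3,6) R0=(0,3,6)
Op 10: inc R2 by 1 -> R2=(0,3,8) value=11
Op 11: merge R2<->R1 -> R2=(0,3,8) R1=(0,3,8)
Op 12: inc R0 by 2 -> R0=(2,3,6) value=11

Answer: 11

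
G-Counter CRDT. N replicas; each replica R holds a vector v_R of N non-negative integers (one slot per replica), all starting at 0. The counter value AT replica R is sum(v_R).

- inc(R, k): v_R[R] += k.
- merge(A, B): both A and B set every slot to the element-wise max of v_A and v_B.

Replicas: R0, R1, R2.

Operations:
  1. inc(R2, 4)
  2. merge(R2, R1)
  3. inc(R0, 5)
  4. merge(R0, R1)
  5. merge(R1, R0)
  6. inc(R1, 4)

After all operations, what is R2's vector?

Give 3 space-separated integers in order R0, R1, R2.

Answer: 0 0 4

Derivation:
Op 1: inc R2 by 4 -> R2=(0,0,4) value=4
Op 2: merge R2<->R1 -> R2=(0,0,4) R1=(0,0,4)
Op 3: inc R0 by 5 -> R0=(5,0,0) value=5
Op 4: merge R0<->R1 -> R0=(5,0,4) R1=(5,0,4)
Op 5: merge R1<->R0 -> R1=(5,0,4) R0=(5,0,4)
Op 6: inc R1 by 4 -> R1=(5,4,4) value=13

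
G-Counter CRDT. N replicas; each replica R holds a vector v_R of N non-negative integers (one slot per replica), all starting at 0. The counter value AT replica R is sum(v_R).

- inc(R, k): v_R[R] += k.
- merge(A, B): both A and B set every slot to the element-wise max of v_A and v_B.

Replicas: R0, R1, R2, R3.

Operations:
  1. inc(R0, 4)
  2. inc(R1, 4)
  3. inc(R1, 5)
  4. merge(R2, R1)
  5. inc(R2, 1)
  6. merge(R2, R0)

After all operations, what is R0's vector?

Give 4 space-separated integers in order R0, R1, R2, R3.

Op 1: inc R0 by 4 -> R0=(4,0,0,0) value=4
Op 2: inc R1 by 4 -> R1=(0,4,0,0) value=4
Op 3: inc R1 by 5 -> R1=(0,9,0,0) value=9
Op 4: merge R2<->R1 -> R2=(0,9,0,0) R1=(0,9,0,0)
Op 5: inc R2 by 1 -> R2=(0,9,1,0) value=10
Op 6: merge R2<->R0 -> R2=(4,9,1,0) R0=(4,9,1,0)

Answer: 4 9 1 0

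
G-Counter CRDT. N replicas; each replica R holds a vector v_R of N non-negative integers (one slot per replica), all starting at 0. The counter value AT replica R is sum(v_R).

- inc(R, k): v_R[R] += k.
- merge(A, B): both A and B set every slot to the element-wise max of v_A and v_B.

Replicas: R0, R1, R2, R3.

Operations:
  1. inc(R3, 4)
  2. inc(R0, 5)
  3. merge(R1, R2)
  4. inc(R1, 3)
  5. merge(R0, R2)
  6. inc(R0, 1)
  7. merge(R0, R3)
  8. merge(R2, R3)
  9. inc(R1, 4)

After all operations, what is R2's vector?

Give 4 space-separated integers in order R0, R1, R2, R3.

Op 1: inc R3 by 4 -> R3=(0,0,0,4) value=4
Op 2: inc R0 by 5 -> R0=(5,0,0,0) value=5
Op 3: merge R1<->R2 -> R1=(0,0,0,0) R2=(0,0,0,0)
Op 4: inc R1 by 3 -> R1=(0,3,0,0) value=3
Op 5: merge R0<->R2 -> R0=(5,0,0,0) R2=(5,0,0,0)
Op 6: inc R0 by 1 -> R0=(6,0,0,0) value=6
Op 7: merge R0<->R3 -> R0=(6,0,0,4) R3=(6,0,0,4)
Op 8: merge R2<->R3 -> R2=(6,0,0,4) R3=(6,0,0,4)
Op 9: inc R1 by 4 -> R1=(0,7,0,0) value=7

Answer: 6 0 0 4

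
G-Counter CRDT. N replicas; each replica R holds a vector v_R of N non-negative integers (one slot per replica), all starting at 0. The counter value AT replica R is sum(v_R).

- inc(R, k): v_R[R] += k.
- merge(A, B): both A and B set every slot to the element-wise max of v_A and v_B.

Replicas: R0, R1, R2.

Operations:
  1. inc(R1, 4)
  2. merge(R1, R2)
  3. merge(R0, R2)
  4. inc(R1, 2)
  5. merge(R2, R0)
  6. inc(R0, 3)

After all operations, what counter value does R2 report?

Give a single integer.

Op 1: inc R1 by 4 -> R1=(0,4,0) value=4
Op 2: merge R1<->R2 -> R1=(0,4,0) R2=(0,4,0)
Op 3: merge R0<->R2 -> R0=(0,4,0) R2=(0,4,0)
Op 4: inc R1 by 2 -> R1=(0,6,0) value=6
Op 5: merge R2<->R0 -> R2=(0,4,0) R0=(0,4,0)
Op 6: inc R0 by 3 -> R0=(3,4,0) value=7

Answer: 4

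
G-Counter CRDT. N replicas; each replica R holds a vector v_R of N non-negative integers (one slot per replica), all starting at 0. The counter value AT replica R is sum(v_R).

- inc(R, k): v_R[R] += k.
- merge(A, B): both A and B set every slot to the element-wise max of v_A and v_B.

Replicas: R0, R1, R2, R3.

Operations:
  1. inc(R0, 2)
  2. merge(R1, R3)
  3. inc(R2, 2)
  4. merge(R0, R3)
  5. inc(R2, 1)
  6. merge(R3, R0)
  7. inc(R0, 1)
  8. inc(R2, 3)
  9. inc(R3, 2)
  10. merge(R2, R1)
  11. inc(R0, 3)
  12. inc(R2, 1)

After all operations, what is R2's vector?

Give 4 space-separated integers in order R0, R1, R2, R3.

Op 1: inc R0 by 2 -> R0=(2,0,0,0) value=2
Op 2: merge R1<->R3 -> R1=(0,0,0,0) R3=(0,0,0,0)
Op 3: inc R2 by 2 -> R2=(0,0,2,0) value=2
Op 4: merge R0<->R3 -> R0=(2,0,0,0) R3=(2,0,0,0)
Op 5: inc R2 by 1 -> R2=(0,0,3,0) value=3
Op 6: merge R3<->R0 -> R3=(2,0,0,0) R0=(2,0,0,0)
Op 7: inc R0 by 1 -> R0=(3,0,0,0) value=3
Op 8: inc R2 by 3 -> R2=(0,0,6,0) value=6
Op 9: inc R3 by 2 -> R3=(2,0,0,2) value=4
Op 10: merge R2<->R1 -> R2=(0,0,6,0) R1=(0,0,6,0)
Op 11: inc R0 by 3 -> R0=(6,0,0,0) value=6
Op 12: inc R2 by 1 -> R2=(0,0,7,0) value=7

Answer: 0 0 7 0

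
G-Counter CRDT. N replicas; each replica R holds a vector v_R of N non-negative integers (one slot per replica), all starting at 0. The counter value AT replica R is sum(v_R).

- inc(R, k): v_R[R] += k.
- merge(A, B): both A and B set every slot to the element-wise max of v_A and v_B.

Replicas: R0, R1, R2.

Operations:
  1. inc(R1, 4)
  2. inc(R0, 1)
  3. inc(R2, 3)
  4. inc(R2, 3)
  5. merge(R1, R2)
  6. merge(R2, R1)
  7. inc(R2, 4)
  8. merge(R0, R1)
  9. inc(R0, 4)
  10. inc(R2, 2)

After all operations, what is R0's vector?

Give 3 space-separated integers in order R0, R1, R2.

Answer: 5 4 6

Derivation:
Op 1: inc R1 by 4 -> R1=(0,4,0) value=4
Op 2: inc R0 by 1 -> R0=(1,0,0) value=1
Op 3: inc R2 by 3 -> R2=(0,0,3) value=3
Op 4: inc R2 by 3 -> R2=(0,0,6) value=6
Op 5: merge R1<->R2 -> R1=(0,4,6) R2=(0,4,6)
Op 6: merge R2<->R1 -> R2=(0,4,6) R1=(0,4,6)
Op 7: inc R2 by 4 -> R2=(0,4,10) value=14
Op 8: merge R0<->R1 -> R0=(1,4,6) R1=(1,4,6)
Op 9: inc R0 by 4 -> R0=(5,4,6) value=15
Op 10: inc R2 by 2 -> R2=(0,4,12) value=16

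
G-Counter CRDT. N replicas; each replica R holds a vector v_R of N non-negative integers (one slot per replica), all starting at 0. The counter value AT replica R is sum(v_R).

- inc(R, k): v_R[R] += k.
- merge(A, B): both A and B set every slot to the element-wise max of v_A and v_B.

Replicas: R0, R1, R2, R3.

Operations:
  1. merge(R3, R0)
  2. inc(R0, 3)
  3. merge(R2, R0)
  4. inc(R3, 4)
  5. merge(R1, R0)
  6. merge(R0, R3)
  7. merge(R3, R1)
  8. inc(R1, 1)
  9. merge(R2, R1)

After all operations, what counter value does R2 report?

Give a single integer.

Op 1: merge R3<->R0 -> R3=(0,0,0,0) R0=(0,0,0,0)
Op 2: inc R0 by 3 -> R0=(3,0,0,0) value=3
Op 3: merge R2<->R0 -> R2=(3,0,0,0) R0=(3,0,0,0)
Op 4: inc R3 by 4 -> R3=(0,0,0,4) value=4
Op 5: merge R1<->R0 -> R1=(3,0,0,0) R0=(3,0,0,0)
Op 6: merge R0<->R3 -> R0=(3,0,0,4) R3=(3,0,0,4)
Op 7: merge R3<->R1 -> R3=(3,0,0,4) R1=(3,0,0,4)
Op 8: inc R1 by 1 -> R1=(3,1,0,4) value=8
Op 9: merge R2<->R1 -> R2=(3,1,0,4) R1=(3,1,0,4)

Answer: 8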